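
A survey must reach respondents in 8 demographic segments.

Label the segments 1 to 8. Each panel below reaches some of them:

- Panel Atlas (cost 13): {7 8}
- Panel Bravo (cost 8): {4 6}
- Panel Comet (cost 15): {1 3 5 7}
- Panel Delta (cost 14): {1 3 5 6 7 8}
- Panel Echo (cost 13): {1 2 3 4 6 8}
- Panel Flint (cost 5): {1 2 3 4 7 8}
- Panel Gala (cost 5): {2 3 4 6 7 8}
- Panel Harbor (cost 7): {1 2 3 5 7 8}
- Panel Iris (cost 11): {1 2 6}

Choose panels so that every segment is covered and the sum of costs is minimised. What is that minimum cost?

12

Gala, Harbor together cover every segment (Gala ∪ Harbor = {1, 2, 3, 4, 5, 6, 7, 8}); total cost 5 + 7 = 12.
The greedy pick Flint, Gala, Harbor costs 17; no covering selection beats 12.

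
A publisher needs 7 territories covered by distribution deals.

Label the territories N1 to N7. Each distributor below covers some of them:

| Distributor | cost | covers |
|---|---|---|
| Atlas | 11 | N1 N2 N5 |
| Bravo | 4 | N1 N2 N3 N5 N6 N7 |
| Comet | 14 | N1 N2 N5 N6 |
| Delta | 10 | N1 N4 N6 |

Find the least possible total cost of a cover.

14

Bravo, Delta together cover every territory (Bravo ∪ Delta = {N1, N2, N3, N4, N5, N6, N7}); total cost 4 + 10 = 14.
No covering selection has total cost below 14.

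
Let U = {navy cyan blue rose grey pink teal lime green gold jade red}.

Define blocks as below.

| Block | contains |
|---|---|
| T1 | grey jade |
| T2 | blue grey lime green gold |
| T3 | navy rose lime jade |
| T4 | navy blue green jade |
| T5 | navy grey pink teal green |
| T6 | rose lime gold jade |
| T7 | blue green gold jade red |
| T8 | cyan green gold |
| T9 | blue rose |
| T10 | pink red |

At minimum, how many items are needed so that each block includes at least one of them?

H = {blue, green, jade, red} meets every block (each contains at least one member of H), and |H| = 4.
The blocks T1, T8, T9, T10 are pairwise disjoint, so any hitting set needs a separate item for each — at least 4. Hence 4 is optimal.

4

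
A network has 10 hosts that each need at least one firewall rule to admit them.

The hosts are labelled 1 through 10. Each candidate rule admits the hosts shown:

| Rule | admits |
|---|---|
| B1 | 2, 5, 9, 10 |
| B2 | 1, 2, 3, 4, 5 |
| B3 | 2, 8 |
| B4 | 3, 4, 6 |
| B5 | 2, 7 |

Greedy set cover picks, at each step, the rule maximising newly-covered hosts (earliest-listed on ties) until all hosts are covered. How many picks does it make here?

Greedy: pick B2 (covers 5 new) → pick B1 (covers 2 new) → pick B3 (covers 1 new) → pick B4 (covers 1 new) → pick B5 (covers 1 new). Total picks: 5.

5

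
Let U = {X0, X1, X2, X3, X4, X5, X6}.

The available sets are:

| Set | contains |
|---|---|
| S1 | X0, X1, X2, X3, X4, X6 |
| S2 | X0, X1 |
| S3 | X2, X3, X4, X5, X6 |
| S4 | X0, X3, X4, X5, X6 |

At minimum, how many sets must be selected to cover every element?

2

S2 and S3 together: S2 ∪ S3 = {X0, X1, X2, X3, X4, X5, X6} — every element is covered.
No single set has all 7 elements (the largest, S1, has 6), so 2 is optimal.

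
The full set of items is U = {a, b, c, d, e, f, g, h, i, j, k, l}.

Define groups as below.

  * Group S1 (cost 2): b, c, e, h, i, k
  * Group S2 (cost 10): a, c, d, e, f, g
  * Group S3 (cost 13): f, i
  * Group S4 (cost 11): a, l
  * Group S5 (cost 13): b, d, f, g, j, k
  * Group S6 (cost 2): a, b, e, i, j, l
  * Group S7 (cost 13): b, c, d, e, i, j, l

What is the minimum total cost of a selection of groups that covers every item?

S1, S2, S6 together cover every item (S1 ∪ S2 ∪ S6 = {a, b, c, d, e, f, g, h, i, j, k, l}); total cost 2 + 10 + 2 = 14.
No covering selection has total cost below 14.

14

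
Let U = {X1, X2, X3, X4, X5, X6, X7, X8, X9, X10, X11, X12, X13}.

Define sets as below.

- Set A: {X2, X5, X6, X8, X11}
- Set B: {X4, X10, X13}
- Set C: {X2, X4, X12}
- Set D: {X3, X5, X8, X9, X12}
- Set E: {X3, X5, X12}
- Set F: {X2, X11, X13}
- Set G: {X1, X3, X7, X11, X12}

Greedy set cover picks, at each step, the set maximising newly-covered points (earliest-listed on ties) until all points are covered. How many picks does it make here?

Greedy: pick A (covers 5 new) → pick G (covers 4 new) → pick B (covers 3 new) → pick D (covers 1 new). Total picks: 4.

4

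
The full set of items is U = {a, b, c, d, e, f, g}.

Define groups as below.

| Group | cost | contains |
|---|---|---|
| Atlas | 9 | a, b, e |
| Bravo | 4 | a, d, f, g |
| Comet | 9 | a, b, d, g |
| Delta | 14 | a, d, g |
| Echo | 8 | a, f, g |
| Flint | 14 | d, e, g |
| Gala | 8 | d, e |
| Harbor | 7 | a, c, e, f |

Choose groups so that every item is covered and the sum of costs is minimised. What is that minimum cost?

Comet, Harbor together cover every item (Comet ∪ Harbor = {a, b, c, d, e, f, g}); total cost 9 + 7 = 16.
The greedy pick Bravo, Harbor, Atlas costs 20; no covering selection beats 16.

16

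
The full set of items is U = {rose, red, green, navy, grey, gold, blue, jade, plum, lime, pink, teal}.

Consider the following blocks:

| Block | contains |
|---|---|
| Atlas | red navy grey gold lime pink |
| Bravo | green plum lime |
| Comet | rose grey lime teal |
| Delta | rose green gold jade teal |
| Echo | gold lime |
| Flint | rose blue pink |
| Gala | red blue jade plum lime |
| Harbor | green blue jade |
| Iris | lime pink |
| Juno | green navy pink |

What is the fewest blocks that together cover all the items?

3

Atlas and Delta and Gala together: Atlas ∪ Delta ∪ Gala = {rose, red, green, navy, grey, gold, blue, jade, plum, lime, pink, teal} — every item is covered.
No 2 of the 10 blocks cover everything (all 45 combinations miss at least one item), so 3 is optimal.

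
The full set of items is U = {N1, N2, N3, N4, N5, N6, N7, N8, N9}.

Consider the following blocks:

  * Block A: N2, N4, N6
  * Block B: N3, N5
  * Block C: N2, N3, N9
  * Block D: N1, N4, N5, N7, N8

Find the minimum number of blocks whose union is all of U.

A and C and D together: A ∪ C ∪ D = {N1, N2, N3, N4, N5, N6, N7, N8, N9} — every item is covered.
Only D contains N1, so D is forced; the remaining 4 items need at least 2 more blocks (each remaining block adds at most 3) — so at least 3 blocks are needed, and 3 is optimal.

3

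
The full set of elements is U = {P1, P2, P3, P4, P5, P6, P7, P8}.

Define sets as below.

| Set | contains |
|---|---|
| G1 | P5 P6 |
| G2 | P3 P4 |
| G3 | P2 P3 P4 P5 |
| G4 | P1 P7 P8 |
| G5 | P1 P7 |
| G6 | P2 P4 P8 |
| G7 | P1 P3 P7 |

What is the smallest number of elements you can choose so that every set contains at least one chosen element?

H = {P4, P5, P7} meets every set (each contains at least one member of H), and |H| = 3.
The sets G1, G6, G7 are pairwise disjoint, so any hitting set needs a separate element for each — at least 3. Hence 3 is optimal.

3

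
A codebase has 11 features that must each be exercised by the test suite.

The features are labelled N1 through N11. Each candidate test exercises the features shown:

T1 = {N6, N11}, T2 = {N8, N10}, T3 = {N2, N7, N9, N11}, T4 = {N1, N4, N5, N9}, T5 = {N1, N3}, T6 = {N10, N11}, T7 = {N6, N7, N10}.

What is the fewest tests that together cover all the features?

5

Take {T2, T3, T4, T5, T7}. Their union is {N1, N2, N3, N4, N5, N6, N7, N8, N9, N10, N11}, which is all 11 features.
No 4 of the 7 tests cover everything (all 35 combinations miss at least one feature), so 5 is optimal.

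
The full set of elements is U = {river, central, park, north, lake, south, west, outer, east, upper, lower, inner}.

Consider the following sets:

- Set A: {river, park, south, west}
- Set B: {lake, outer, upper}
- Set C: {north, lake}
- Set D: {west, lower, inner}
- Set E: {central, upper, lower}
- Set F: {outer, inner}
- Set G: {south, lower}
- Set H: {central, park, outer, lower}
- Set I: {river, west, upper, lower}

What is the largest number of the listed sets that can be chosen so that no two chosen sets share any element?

A, C, E, F are pairwise disjoint (A={river,park,south,west}; C={north,lake}; E={central,upper,lower}; F={outer,inner}).
Every remaining set overlaps one of these, and no 5 of the listed sets are pairwise disjoint, so 4 is the maximum.

4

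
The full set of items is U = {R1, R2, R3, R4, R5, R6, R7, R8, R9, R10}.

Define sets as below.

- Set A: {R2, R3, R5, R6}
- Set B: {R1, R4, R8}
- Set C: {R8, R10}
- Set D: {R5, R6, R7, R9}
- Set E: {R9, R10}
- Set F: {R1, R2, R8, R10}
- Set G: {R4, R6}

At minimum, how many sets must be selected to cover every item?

4

A, B, D, and E cover everything between them: the union {R1, R2, R3, R4, R5, R6, R7, R8, R9, R10} is all of U.
No 3 of the 7 sets cover everything (all 35 combinations miss at least one item), so 4 is optimal.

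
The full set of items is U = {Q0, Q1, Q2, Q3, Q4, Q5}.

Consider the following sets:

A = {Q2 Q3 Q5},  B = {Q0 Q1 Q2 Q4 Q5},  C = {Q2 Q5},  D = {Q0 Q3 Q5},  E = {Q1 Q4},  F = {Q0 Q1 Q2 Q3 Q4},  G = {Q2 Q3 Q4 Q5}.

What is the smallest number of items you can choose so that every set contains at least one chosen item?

2

Take H = {Q1, Q5}. Each listed set contains at least one of these, so H is a hitting set of size 2.
The sets D, E are pairwise disjoint, so any hitting set needs a separate item for each — at least 2. Hence 2 is optimal.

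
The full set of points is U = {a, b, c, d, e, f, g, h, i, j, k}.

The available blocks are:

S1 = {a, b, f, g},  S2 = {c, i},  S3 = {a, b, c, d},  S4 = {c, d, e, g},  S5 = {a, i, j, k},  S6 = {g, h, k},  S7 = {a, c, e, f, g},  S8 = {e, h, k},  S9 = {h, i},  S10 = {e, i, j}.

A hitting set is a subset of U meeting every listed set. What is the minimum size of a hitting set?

The 4 points {b, e, h, i} hit every block.
No choice of 3 points meets every block, so 4 is the minimum.

4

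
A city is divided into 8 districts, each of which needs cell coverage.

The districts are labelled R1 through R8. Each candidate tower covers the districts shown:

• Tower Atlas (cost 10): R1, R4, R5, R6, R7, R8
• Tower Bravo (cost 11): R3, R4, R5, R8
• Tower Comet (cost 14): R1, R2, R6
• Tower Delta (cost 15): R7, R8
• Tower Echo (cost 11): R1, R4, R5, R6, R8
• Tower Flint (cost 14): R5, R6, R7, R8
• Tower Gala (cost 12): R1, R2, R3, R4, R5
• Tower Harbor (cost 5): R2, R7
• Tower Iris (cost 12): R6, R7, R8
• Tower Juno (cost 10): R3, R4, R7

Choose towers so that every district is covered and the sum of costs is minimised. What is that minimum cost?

Atlas, Gala together cover every district (Atlas ∪ Gala = {R1, R2, R3, R4, R5, R6, R7, R8}); total cost 10 + 12 = 22.
The greedy pick Atlas, Harbor, Juno costs 25; no covering selection beats 22.

22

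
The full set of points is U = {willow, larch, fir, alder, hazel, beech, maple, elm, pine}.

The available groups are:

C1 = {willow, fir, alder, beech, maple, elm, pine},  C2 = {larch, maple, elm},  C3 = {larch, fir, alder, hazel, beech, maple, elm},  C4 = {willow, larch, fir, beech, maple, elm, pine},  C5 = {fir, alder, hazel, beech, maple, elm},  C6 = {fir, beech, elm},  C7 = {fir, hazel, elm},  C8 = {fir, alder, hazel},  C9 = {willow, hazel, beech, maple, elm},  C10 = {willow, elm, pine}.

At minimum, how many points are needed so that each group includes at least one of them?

2

The 2 points {alder, elm} hit every group.
The groups C2, C8 are pairwise disjoint, so any hitting set needs a separate point for each — at least 2. Hence 2 is optimal.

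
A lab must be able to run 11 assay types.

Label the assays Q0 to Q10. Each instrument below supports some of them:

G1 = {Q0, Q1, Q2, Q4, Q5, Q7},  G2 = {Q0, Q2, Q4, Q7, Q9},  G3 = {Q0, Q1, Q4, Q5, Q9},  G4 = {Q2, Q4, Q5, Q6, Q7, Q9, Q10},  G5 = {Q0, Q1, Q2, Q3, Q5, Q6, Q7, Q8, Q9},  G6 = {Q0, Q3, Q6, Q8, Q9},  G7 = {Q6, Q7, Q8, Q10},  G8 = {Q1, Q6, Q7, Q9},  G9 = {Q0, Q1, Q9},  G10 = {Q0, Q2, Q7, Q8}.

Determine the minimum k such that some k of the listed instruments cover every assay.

G4 and G5 together: G4 ∪ G5 = {Q0, Q1, Q2, Q3, Q4, Q5, Q6, Q7, Q8, Q9, Q10} — every assay is covered.
No single instrument has all 11 assays (the largest, G5, has 9), so 2 is optimal.

2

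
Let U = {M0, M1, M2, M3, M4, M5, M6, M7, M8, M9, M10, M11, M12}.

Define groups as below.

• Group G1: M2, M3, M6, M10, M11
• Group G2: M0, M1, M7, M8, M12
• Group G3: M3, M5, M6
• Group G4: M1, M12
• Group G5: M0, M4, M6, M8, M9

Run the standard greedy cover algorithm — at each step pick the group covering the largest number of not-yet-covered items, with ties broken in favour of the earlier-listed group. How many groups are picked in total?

4

Greedy: pick G1 (covers 5 new) → pick G2 (covers 5 new) → pick G5 (covers 2 new) → pick G3 (covers 1 new). Total picks: 4.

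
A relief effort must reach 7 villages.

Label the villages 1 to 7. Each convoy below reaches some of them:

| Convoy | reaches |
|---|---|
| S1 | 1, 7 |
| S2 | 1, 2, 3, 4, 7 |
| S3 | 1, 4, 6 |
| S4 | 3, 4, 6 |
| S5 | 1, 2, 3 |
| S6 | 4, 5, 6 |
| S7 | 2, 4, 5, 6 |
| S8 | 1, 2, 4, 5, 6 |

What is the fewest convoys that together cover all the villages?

2

S2 and S6 together: S2 ∪ S6 = {1, 2, 3, 4, 5, 6, 7} — every village is covered.
No single convoy has all 7 villages (the largest, S2, has 5), so 2 is optimal.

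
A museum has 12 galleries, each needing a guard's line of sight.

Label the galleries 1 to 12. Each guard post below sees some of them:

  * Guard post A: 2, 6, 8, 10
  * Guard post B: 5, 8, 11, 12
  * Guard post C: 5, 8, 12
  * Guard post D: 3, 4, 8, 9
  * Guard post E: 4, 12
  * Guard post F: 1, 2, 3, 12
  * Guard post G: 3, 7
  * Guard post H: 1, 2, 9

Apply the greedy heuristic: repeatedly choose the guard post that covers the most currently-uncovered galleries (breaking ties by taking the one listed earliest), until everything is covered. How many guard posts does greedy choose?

5

Greedy: pick A (covers 4 new) → pick B (covers 3 new) → pick D (covers 3 new) → pick F (covers 1 new) → pick G (covers 1 new). Total picks: 5.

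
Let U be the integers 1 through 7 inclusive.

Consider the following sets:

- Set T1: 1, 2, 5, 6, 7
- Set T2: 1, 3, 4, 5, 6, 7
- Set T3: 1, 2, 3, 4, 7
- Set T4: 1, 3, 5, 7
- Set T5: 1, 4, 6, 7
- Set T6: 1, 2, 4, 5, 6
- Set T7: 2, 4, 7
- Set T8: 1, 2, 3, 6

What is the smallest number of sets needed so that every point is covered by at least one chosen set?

2

T4 and T6 together: T4 ∪ T6 = {1, 2, 3, 4, 5, 6, 7} — every point is covered.
No single set has all 7 points (the largest, T2, has 6), so 2 is optimal.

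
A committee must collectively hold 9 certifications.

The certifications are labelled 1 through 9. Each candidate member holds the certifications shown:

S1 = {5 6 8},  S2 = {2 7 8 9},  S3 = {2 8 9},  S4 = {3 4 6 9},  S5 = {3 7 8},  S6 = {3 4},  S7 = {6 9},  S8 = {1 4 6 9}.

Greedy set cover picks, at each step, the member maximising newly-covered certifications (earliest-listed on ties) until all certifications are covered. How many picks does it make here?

Greedy: pick S2 (covers 4 new) → pick S4 (covers 3 new) → pick S1 (covers 1 new) → pick S8 (covers 1 new). Total picks: 4.

4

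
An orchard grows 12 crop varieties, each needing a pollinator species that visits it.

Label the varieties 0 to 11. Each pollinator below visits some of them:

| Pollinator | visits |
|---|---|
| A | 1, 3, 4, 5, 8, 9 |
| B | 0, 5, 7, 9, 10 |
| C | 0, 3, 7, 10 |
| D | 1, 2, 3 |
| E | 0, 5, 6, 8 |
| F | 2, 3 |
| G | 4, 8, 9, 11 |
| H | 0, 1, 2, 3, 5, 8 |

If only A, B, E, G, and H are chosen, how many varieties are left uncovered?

0

Union of A, B, E, G, H = {0, 1, 2, 3, 4, 5, 6, 7, 8, 9, 10, 11} — that's every variety, so 0 are uncovered.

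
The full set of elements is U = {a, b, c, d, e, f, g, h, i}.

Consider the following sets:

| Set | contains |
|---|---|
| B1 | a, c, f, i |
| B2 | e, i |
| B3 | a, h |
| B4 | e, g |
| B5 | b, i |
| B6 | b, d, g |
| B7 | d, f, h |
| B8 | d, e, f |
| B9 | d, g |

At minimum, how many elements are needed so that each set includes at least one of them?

T = {a, d, e, i} meets every set (each contains at least one member of T), and |T| = 4.
No choice of 3 elements meets every set, so 4 is the minimum.

4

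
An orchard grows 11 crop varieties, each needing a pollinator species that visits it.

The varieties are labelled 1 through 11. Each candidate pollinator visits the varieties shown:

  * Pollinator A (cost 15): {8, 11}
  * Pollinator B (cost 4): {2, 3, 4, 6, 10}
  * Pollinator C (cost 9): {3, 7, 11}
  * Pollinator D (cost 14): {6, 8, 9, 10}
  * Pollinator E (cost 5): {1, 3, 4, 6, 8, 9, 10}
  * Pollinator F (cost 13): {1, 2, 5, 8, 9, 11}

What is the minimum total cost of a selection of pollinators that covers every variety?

26

B, C, F together cover every variety (B ∪ C ∪ F = {1, 2, 3, 4, 5, 6, 7, 8, 9, 10, 11}); total cost 4 + 9 + 13 = 26.
The greedy pick E, B, C, F costs 31; no covering selection beats 26.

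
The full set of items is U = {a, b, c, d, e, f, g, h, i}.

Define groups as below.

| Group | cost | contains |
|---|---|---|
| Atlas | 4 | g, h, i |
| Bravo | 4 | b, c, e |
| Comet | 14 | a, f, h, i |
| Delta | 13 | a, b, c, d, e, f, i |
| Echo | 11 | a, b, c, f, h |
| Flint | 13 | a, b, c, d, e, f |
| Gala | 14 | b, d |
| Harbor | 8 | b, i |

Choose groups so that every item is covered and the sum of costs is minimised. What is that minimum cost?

17

Atlas, Delta together cover every item (Atlas ∪ Delta = {a, b, c, d, e, f, g, h, i}); total cost 4 + 13 = 17.
The greedy pick Atlas, Bravo, Delta costs 21; no covering selection beats 17.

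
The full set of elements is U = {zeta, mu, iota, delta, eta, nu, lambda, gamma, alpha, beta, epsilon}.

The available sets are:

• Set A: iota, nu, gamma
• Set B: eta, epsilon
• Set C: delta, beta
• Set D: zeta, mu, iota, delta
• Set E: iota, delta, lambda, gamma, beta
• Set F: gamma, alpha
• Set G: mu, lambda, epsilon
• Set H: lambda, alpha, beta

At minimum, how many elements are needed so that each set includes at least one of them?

The 4 elements {iota, gamma, beta, epsilon} hit every set.
No choice of 3 elements meets every set, so 4 is the minimum.

4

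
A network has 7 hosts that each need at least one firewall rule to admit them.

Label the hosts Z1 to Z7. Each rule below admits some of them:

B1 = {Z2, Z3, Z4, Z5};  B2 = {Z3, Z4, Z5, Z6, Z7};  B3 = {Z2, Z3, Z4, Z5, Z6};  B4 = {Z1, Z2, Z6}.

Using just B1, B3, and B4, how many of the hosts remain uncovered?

Union of B1, B3, B4 = {Z1, Z2, Z3, Z4, Z5, Z6}.
Not covered: Z7 — 1 host.

1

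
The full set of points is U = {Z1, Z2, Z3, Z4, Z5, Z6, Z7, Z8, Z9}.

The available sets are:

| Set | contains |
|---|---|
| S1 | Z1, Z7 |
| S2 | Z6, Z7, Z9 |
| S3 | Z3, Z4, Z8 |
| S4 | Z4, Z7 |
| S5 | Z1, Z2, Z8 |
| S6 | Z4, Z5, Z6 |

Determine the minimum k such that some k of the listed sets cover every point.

Take {S2, S3, S5, S6}. Their union is {Z1, Z2, Z3, Z4, Z5, Z6, Z7, Z8, Z9}, which is all 9 points.
No 3 of the 6 sets cover everything (all 20 combinations miss at least one point), so 4 is optimal.

4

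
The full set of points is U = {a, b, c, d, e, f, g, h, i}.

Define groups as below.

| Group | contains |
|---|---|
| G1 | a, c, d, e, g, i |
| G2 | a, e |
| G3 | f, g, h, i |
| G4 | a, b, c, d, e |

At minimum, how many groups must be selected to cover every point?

G3 and G4 together: G3 ∪ G4 = {a, b, c, d, e, f, g, h, i} — every point is covered.
No single group has all 9 points (the largest, G1, has 6), so 2 is optimal.

2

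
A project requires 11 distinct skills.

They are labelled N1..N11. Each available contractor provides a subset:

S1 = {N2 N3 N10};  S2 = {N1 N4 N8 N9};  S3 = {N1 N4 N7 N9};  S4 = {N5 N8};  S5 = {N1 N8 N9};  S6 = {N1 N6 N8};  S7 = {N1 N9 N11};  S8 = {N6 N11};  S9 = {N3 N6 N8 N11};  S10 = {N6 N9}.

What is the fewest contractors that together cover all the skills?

S1 and S3 and S4 and S9 together: S1 ∪ S3 ∪ S4 ∪ S9 = {N1, N2, N3, N4, N5, N6, N7, N8, N9, N10, N11} — every skill is covered.
Only S4 contains N5, so S4 is forced; the remaining 9 skills need at least 3 more contractors (each remaining contractor adds at most 4) — so at least 4 contractors are needed, and 4 is optimal.

4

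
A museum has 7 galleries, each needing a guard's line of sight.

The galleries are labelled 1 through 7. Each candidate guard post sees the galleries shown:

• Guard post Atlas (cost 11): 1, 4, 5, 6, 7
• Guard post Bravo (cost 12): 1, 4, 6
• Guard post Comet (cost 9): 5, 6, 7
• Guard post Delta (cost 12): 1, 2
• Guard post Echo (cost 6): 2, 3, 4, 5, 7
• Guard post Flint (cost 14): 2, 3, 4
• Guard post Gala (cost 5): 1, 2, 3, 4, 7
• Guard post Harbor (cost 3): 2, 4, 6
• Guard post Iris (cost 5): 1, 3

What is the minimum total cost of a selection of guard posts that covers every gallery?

Echo, Harbor, Iris together cover every gallery (Echo ∪ Harbor ∪ Iris = {1, 2, 3, 4, 5, 6, 7}); total cost 6 + 3 + 5 = 14.
No covering selection has total cost below 14.

14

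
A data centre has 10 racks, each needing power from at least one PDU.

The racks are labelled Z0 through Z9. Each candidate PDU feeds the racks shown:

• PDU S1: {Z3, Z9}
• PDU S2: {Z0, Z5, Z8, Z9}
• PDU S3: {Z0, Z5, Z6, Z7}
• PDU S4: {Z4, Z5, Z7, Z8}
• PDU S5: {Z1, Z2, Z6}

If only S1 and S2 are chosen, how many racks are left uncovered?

Union of S1, S2 = {Z0, Z3, Z5, Z8, Z9}.
Not covered: Z1, Z2, Z4, Z6, Z7 — 5 racks.

5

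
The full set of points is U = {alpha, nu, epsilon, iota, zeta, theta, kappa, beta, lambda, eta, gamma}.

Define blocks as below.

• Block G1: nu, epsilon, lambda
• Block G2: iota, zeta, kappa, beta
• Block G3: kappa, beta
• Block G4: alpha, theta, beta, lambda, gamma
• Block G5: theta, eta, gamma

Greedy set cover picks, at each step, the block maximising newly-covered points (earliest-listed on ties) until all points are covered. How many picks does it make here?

Greedy: pick G4 (covers 5 new) → pick G2 (covers 3 new) → pick G1 (covers 2 new) → pick G5 (covers 1 new). Total picks: 4.

4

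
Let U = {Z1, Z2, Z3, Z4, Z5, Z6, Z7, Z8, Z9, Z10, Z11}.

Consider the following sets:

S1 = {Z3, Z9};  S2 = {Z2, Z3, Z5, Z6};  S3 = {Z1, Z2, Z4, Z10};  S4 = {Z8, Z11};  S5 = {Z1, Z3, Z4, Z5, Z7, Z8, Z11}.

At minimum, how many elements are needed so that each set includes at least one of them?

3

Take H = {Z2, Z9, Z11}. Each listed set contains at least one of these, so H is a hitting set of size 3.
The sets S1, S3, S4 are pairwise disjoint, so any hitting set needs a separate element for each — at least 3. Hence 3 is optimal.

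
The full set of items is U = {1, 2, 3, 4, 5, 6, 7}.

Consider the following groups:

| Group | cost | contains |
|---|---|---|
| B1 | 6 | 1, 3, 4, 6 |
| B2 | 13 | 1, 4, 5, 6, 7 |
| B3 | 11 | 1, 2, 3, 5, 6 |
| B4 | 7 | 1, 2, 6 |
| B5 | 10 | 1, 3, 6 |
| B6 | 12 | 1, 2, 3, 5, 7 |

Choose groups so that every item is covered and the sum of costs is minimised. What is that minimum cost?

18

B1, B6 together cover every item (B1 ∪ B6 = {1, 2, 3, 4, 5, 6, 7}); total cost 6 + 12 = 18.
No covering selection has total cost below 18.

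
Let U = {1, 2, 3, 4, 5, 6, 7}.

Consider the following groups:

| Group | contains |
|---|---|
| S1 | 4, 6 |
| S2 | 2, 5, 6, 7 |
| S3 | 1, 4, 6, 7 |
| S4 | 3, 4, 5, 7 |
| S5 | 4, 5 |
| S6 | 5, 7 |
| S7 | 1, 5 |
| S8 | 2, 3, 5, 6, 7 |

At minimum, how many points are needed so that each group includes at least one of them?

2

H = {5, 6} meets every group (each contains at least one member of H), and |H| = 2.
The groups S1, S7 are pairwise disjoint, so any hitting set needs a separate point for each — at least 2. Hence 2 is optimal.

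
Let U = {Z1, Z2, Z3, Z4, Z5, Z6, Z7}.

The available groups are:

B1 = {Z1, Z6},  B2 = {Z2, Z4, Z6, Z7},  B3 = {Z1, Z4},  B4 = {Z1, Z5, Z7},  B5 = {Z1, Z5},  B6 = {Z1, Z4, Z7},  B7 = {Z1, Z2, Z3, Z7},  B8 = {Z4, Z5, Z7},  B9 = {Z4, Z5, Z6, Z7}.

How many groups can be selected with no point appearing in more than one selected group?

2

B1, B8 are pairwise disjoint (B1={Z1,Z6}; B8={Z4,Z5,Z7}).
Every remaining group overlaps one of these, and no 3 of the listed groups are pairwise disjoint, so 2 is the maximum.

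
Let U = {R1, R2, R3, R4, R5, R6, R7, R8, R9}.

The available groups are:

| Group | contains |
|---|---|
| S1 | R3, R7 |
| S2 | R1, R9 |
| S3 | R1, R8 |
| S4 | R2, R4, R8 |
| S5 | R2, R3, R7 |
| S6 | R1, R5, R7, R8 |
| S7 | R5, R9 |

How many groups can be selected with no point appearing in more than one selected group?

3

S1, S3, S7 are pairwise disjoint (S1={R3,R7}; S3={R1,R8}; S7={R5,R9}).
Every remaining group overlaps one of these, and no 4 of the listed groups are pairwise disjoint, so 3 is the maximum.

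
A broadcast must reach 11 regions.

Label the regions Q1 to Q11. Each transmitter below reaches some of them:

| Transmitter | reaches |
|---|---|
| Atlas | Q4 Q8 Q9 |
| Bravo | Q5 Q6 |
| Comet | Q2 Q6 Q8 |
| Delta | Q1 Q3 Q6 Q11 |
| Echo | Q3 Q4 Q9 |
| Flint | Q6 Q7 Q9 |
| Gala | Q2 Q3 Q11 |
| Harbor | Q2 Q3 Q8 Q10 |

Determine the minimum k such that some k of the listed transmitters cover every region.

Take {Bravo, Delta, Echo, Flint, Harbor}. Their union is {Q1, Q2, Q3, Q4, Q5, Q6, Q7, Q8, Q9, Q10, Q11}, which is all 11 regions.
No 4 of the 8 transmitters cover everything (all 70 combinations miss at least one region), so 5 is optimal.

5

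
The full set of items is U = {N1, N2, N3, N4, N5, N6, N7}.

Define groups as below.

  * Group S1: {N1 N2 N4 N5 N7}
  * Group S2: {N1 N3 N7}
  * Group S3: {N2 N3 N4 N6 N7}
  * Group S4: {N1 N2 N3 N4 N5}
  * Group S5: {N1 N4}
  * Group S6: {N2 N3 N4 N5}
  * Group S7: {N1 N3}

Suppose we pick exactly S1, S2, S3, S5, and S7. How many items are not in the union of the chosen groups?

0

Union of S1, S2, S3, S5, S7 = {N1, N2, N3, N4, N5, N6, N7} — that's every item, so 0 are uncovered.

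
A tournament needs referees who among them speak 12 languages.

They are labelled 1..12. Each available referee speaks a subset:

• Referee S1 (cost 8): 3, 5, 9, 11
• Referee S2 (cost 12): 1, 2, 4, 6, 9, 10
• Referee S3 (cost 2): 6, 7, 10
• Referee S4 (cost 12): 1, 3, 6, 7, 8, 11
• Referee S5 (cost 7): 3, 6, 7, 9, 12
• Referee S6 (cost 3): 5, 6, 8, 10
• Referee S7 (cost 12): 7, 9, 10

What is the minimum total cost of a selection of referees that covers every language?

S1, S2, S5, S6 together cover every language (S1 ∪ S2 ∪ S5 ∪ S6 = {1, 2, 3, 4, 5, 6, 7, 8, 9, 10, 11, 12}); total cost 8 + 12 + 7 + 3 = 30.
The greedy pick S3, S6, S5, S2, S1 costs 32; no covering selection beats 30.

30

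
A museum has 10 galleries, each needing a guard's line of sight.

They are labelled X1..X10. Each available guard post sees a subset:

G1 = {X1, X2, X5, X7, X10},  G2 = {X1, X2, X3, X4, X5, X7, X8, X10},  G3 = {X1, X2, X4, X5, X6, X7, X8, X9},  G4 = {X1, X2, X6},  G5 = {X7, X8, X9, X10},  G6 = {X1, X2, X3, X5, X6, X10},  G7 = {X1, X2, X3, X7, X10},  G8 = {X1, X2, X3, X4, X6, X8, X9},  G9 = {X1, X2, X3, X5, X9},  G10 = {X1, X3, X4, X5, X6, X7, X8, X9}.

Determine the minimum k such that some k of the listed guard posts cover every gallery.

2

G7 and G10 together: G7 ∪ G10 = {X1, X2, X3, X4, X5, X6, X7, X8, X9, X10} — every gallery is covered.
No single guard post has all 10 galleries (the largest, G2, has 8), so 2 is optimal.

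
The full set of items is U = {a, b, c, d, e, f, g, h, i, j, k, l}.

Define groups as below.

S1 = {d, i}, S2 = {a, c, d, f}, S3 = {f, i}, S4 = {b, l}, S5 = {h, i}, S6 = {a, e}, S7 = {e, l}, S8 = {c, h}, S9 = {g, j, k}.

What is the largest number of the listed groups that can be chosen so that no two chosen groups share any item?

5

S3, S4, S6, S8, S9 are pairwise disjoint (S3={f,i}; S4={b,l}; S6={a,e}; S8={c,h}; S9={g,j,k}).
Every remaining group overlaps one of these, and no 6 of the listed groups are pairwise disjoint, so 5 is the maximum.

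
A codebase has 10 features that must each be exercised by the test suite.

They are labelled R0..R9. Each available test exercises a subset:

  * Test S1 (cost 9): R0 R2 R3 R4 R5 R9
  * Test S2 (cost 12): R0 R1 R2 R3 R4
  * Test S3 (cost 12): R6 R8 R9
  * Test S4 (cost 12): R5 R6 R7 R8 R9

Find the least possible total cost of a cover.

24

S2, S4 together cover every feature (S2 ∪ S4 = {R0, R1, R2, R3, R4, R5, R6, R7, R8, R9}); total cost 12 + 12 = 24.
The greedy pick S1, S4, S2 costs 33; no covering selection beats 24.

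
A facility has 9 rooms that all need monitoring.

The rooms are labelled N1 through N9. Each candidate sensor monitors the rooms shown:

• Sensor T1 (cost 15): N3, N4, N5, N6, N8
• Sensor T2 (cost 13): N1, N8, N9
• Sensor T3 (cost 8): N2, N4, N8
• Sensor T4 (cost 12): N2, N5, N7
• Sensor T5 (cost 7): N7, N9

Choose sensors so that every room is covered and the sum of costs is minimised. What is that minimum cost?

T1, T2, T4 together cover every room (T1 ∪ T2 ∪ T4 = {N1, N2, N3, N4, N5, N6, N7, N8, N9}); total cost 15 + 13 + 12 = 40.
The greedy pick T3, T5, T1, T2 costs 43; no covering selection beats 40.

40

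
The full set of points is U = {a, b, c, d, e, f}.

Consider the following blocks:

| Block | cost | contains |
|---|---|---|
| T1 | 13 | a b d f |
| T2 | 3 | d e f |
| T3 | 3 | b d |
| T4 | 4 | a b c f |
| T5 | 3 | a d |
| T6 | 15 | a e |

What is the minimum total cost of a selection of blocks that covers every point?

7

T2, T4 together cover every point (T2 ∪ T4 = {a, b, c, d, e, f}); total cost 3 + 4 = 7.
No covering selection has total cost below 7.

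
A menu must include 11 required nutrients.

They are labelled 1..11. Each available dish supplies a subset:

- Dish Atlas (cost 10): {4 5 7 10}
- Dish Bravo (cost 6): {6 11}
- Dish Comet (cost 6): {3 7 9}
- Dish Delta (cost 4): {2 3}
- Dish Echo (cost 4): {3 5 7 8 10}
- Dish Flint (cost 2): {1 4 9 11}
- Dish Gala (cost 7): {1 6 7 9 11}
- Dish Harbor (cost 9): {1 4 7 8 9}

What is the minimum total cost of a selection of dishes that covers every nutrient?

16

Bravo, Delta, Echo, Flint together cover every nutrient (Bravo ∪ Delta ∪ Echo ∪ Flint = {1, 2, 3, 4, 5, 6, 7, 8, 9, 10, 11}); total cost 6 + 4 + 4 + 2 = 16.
No covering selection has total cost below 16.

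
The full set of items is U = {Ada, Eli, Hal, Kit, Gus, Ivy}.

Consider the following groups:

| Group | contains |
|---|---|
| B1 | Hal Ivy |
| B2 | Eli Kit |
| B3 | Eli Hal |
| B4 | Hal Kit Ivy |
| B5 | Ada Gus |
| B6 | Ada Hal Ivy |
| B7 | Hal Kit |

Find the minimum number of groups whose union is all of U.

Take {B2, B4, B5}. Their union is {Ada, Eli, Hal, Kit, Gus, Ivy}, which is all 6 items.
Only B5 contains Gus, so B5 is forced; the remaining 4 items need at least 2 more groups (each remaining group adds at most 3) — so at least 3 groups are needed, and 3 is optimal.

3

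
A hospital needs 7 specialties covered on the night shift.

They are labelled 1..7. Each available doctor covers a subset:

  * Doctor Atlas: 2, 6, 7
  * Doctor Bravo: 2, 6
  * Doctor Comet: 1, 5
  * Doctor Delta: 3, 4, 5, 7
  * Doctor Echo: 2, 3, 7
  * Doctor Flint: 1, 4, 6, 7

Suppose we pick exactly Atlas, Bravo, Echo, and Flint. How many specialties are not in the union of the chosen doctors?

1

Union of Atlas, Bravo, Echo, Flint = {1, 2, 3, 4, 6, 7}.
Not covered: 5 — 1 specialty.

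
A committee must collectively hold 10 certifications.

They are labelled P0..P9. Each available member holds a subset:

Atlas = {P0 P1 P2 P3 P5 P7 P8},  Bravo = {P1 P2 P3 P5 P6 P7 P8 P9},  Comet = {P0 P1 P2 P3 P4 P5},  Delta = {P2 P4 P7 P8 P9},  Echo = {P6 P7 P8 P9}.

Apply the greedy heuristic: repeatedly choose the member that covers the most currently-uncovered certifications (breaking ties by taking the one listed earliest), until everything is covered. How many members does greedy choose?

2

Greedy: pick Bravo (covers 8 new) → pick Comet (covers 2 new). Total picks: 2.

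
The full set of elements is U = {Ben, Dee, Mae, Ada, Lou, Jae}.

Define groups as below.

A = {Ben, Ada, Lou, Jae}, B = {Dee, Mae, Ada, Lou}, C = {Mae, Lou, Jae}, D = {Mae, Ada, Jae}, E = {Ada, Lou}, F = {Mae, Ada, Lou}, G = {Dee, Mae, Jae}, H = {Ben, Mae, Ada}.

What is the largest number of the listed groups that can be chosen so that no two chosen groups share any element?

E, G are pairwise disjoint (E={Ada,Lou}; G={Dee,Mae,Jae}).
Every remaining group overlaps one of these, and no 3 of the listed groups are pairwise disjoint, so 2 is the maximum.

2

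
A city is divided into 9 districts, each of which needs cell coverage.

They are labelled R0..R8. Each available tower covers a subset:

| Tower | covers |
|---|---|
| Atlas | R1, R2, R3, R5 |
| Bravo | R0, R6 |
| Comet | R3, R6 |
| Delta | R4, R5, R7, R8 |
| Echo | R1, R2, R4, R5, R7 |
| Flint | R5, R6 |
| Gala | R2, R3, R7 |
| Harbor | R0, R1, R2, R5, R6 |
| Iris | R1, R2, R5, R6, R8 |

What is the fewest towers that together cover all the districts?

Delta and Gala and Harbor together: Delta ∪ Gala ∪ Harbor = {R0, R1, R2, R3, R4, R5, R6, R7, R8} — every district is covered.
No 2 of the 9 towers cover everything (all 36 combinations miss at least one district), so 3 is optimal.

3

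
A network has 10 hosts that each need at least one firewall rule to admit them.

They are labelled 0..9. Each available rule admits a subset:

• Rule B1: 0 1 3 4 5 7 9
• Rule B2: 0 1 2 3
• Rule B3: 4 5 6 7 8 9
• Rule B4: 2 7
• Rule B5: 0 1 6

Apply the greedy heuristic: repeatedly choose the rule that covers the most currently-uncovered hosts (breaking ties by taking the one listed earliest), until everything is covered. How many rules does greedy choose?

3

Greedy: pick B1 (covers 7 new) → pick B3 (covers 2 new) → pick B2 (covers 1 new). Total picks: 3.
(The true minimum cover uses only 2 rules, so greedy is not optimal here.)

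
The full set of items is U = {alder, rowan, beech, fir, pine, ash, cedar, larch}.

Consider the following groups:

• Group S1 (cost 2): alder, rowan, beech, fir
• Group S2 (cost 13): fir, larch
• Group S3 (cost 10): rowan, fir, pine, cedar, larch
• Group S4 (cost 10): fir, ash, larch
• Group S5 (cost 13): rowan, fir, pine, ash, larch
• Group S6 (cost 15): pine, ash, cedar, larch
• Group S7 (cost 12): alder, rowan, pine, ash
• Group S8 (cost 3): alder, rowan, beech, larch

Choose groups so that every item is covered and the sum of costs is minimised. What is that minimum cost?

17

S1, S6 together cover every item (S1 ∪ S6 = {alder, rowan, beech, fir, pine, ash, cedar, larch}); total cost 2 + 15 = 17.
The greedy pick S1, S8, S3, S4 costs 25; no covering selection beats 17.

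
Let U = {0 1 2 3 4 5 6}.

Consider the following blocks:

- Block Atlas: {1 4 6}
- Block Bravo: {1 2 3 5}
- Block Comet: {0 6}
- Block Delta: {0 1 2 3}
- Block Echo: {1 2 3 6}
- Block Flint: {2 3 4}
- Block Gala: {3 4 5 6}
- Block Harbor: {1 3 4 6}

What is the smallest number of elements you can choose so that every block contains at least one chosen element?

The 2 elements {3, 6} hit every block.
The blocks Comet, Flint are pairwise disjoint, so any hitting set needs a separate element for each — at least 2. Hence 2 is optimal.

2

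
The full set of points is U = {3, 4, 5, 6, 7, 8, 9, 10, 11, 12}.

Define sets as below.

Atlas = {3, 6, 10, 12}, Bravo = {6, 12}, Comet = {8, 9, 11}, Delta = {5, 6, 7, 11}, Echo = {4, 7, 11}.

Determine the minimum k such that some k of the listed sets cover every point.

4

Take {Atlas, Comet, Delta, Echo}. Their union is {3, 4, 5, 6, 7, 8, 9, 10, 11, 12}, which is all 10 points.
No 3 of the 5 sets cover everything (all 10 combinations miss at least one point), so 4 is optimal.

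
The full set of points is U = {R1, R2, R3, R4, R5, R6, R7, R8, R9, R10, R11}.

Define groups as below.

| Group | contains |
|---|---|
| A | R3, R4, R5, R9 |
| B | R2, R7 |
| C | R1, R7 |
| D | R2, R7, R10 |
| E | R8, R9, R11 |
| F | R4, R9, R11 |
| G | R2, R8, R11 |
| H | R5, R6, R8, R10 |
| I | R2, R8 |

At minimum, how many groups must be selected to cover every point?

A, C, G, and H cover everything between them: the union {R1, R2, R3, R4, R5, R6, R7, R8, R9, R10, R11} is all of U.
Only C contains R1, so C is forced; the remaining 9 points need at least 3 more groups (each remaining group adds at most 4) — so at least 4 groups are needed, and 4 is optimal.

4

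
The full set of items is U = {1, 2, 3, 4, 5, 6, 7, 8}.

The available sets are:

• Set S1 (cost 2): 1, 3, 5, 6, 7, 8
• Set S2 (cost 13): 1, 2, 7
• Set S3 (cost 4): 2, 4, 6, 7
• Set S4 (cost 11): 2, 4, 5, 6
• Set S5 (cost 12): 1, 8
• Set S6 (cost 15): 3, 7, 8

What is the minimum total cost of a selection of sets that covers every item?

S1, S3 together cover every item (S1 ∪ S3 = {1, 2, 3, 4, 5, 6, 7, 8}); total cost 2 + 4 = 6.
No covering selection has total cost below 6.

6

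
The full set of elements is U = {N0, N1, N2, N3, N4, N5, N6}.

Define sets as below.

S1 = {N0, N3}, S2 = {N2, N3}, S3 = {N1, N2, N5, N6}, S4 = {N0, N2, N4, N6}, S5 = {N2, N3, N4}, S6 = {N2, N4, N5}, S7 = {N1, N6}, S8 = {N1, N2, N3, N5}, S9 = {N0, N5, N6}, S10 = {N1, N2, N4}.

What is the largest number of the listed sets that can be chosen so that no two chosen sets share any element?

3

S1, S6, S7 are pairwise disjoint (S1={N0,N3}; S6={N2,N4,N5}; S7={N1,N6}).
Every remaining set overlaps one of these, and no 4 of the listed sets are pairwise disjoint, so 3 is the maximum.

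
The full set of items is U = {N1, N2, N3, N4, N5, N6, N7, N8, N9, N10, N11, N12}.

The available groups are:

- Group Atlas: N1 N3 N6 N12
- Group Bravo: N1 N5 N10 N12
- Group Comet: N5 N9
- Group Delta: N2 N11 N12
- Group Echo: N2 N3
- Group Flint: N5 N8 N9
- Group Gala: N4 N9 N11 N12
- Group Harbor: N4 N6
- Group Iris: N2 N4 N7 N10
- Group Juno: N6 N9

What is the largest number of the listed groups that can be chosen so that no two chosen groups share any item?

3

Bravo, Echo, Juno are pairwise disjoint (Bravo={N1,N5,N10,N12}; Echo={N2,N3}; Juno={N6,N9}).
Every remaining group overlaps one of these, and no 4 of the listed groups are pairwise disjoint, so 3 is the maximum.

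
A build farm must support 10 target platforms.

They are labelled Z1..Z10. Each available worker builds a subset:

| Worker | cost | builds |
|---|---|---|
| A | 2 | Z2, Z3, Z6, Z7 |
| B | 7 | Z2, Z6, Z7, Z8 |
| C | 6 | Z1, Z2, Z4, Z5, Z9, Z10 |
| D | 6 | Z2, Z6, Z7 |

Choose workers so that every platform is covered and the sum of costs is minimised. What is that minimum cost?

15

A, B, C together cover every platform (A ∪ B ∪ C = {Z1, Z2, Z3, Z4, Z5, Z6, Z7, Z8, Z9, Z10}); total cost 2 + 7 + 6 = 15.
No covering selection has total cost below 15.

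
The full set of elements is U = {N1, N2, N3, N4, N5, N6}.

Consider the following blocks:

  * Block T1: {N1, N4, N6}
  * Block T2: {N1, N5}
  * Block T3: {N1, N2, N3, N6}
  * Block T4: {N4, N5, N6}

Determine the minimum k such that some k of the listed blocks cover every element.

2

Take {T3, T4}. Their union is {N1, N2, N3, N4, N5, N6}, which is all 6 elements.
No single block has all 6 elements (the largest, T3, has 4), so 2 is optimal.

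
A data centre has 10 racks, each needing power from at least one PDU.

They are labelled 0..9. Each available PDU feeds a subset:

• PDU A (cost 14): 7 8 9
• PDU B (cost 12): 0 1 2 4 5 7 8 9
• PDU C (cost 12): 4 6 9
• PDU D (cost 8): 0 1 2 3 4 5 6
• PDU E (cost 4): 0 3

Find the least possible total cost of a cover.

B, D together cover every rack (B ∪ D = {0, 1, 2, 3, 4, 5, 6, 7, 8, 9}); total cost 12 + 8 = 20.
No covering selection has total cost below 20.

20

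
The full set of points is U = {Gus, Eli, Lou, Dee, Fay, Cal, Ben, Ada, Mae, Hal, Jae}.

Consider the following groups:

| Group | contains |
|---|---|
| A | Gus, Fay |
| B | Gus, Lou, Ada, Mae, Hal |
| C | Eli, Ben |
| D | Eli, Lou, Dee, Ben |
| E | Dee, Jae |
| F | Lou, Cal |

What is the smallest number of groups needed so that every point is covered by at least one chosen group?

A and B and D and E and F together: A ∪ B ∪ D ∪ E ∪ F = {Gus, Eli, Lou, Dee, Fay, Cal, Ben, Ada, Mae, Hal, Jae} — every point is covered.
No 4 of the 6 groups cover everything (all 15 combinations miss at least one point), so 5 is optimal.

5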